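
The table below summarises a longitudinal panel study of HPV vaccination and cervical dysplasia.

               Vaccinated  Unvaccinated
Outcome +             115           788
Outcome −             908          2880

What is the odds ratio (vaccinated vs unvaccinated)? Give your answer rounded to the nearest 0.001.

0.463

Reading the table with exposure as columns: a = 115 (Vaccinated, case), b = 908 (Vaccinated, non-case), c = 788 (Unvaccinated, case), d = 2880.
OR = (a·d)/(b·c) = (115 × 2880) / (908 × 788) = 331200 / 715504 = 0.46289
Exposure is associated with lower odds of cervical dysplasia (OR = 0.46 < 1).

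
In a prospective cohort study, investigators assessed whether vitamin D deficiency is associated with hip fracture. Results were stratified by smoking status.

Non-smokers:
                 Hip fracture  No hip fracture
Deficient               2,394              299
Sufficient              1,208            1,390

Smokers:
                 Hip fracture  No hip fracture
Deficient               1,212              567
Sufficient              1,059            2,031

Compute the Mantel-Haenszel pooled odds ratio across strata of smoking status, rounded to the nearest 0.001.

OR_MH = Σ(aᵢdᵢ/nᵢ) / Σ(bᵢcᵢ/nᵢ), where nᵢ is the stratum total.
Stratum 1 (Non-smokers): n = 5291; a·d/n = 2394·1390/5291 = 628.9284; b·c/n = 299·1208/5291 = 68.2654
Stratum 2 (Smokers): n = 4869; a·d/n = 1212·2031/4869 = 505.5601; b·c/n = 567·1059/4869 = 123.3216
OR_MH = (628.9284 + 505.5601) / (68.2654 + 123.3216) = 1134.4884 / 191.5870 = 5.92153

5.922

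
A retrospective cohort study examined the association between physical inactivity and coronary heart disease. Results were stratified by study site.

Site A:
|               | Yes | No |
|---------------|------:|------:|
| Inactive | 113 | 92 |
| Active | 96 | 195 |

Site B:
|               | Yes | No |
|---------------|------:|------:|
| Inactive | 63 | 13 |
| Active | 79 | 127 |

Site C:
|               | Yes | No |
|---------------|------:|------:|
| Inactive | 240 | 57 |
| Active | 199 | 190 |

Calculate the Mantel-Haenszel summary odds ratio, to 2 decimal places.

OR_MH = Σ(aᵢdᵢ/nᵢ) / Σ(bᵢcᵢ/nᵢ), where nᵢ is the stratum total.
Stratum 1 (Site A): n = 496; a·d/n = 113·195/496 = 44.4254; b·c/n = 92·96/496 = 17.8065
Stratum 2 (Site B): n = 282; a·d/n = 63·127/282 = 28.3723; b·c/n = 13·79/282 = 3.6418
Stratum 3 (Site C): n = 686; a·d/n = 240·190/686 = 66.4723; b·c/n = 57·199/686 = 16.5350
OR_MH = (44.4254 + 28.3723 + 66.4723) / (17.8065 + 3.6418 + 16.5350) = 139.2700 / 37.9833 = 3.66661

3.67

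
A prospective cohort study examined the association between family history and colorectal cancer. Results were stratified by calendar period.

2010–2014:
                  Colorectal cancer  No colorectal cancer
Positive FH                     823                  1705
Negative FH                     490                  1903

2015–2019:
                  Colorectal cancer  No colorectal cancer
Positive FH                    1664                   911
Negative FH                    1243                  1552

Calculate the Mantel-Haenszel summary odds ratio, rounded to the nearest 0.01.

2.10

OR_MH = Σ(aᵢdᵢ/nᵢ) / Σ(bᵢcᵢ/nᵢ), where nᵢ is the stratum total.
Stratum 1 (2010–2014): n = 4921; a·d/n = 823·1903/4921 = 318.2623; b·c/n = 1705·490/4921 = 169.7724
Stratum 2 (2015–2019): n = 5370; a·d/n = 1664·1552/5370 = 480.9177; b·c/n = 911·1243/5370 = 210.8702
OR_MH = (318.2623 + 480.9177) / (169.7724 + 210.8702) = 799.1800 / 380.6426 = 2.09955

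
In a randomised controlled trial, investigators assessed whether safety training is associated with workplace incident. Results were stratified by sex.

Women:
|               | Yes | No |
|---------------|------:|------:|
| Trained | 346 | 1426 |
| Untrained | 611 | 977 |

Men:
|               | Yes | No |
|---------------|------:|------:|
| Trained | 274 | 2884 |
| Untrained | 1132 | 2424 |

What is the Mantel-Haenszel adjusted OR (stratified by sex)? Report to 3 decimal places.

OR_MH = Σ(aᵢdᵢ/nᵢ) / Σ(bᵢcᵢ/nᵢ), where nᵢ is the stratum total.
Stratum 1 (Women): n = 3360; a·d/n = 346·977/3360 = 100.6077; b·c/n = 1426·611/3360 = 259.3113
Stratum 2 (Men): n = 6714; a·d/n = 274·2424/6714 = 98.9240; b·c/n = 2884·1132/6714 = 486.2508
OR_MH = (100.6077 + 98.9240) / (259.3113 + 486.2508) = 199.5318 / 745.5621 = 0.26763

0.268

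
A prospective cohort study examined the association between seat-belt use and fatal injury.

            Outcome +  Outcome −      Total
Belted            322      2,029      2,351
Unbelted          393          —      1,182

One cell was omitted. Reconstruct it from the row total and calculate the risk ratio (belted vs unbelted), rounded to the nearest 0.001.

0.412

The missing cell is in the unexposed row: 1182 − 393 = 789.
So a = 322, b = 2029, c = 393, d = 789.
RR = [a/(a+b)] / [c/(c+d)] = (322/2351) / (393/1182) = 0.13696/0.33249 = 0.41193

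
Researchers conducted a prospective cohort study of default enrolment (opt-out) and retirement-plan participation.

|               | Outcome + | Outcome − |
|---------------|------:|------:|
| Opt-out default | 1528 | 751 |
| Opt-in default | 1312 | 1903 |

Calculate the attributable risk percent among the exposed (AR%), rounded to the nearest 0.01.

Cells: a = 1528, b = 751, c = 1312, d = 1903.
Risk in exposed = 1528/2279 = 0.67047; risk in unexposed = 1312/3215 = 0.40809.
RR = 0.67047/0.40809 = 1.64296
AR% = (RR − 1)/RR × 100 = (1.64296 − 1)/1.64296 × 100 = 39.1341%

39.13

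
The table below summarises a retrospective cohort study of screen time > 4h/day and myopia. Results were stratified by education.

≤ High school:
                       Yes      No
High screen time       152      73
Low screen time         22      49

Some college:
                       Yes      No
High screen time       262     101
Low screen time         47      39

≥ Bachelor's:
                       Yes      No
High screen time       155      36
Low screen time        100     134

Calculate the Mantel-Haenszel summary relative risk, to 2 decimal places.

1.73

RR_MH = Σ(aᵢ·n₀ᵢ/nᵢ) / Σ(cᵢ·n₁ᵢ/nᵢ), with n₁ᵢ = aᵢ+bᵢ (exposed), n₀ᵢ = cᵢ+dᵢ (unexposed), nᵢ = n₁ᵢ+n₀ᵢ.
Stratum 1 (≤ High school): n₁ = 225, n₀ = 71, n = 296; a·n₀/n = 152·71/296 = 36.4595; c·n₁/n = 22·225/296 = 16.7230
Stratum 2 (Some college): n₁ = 363, n₀ = 86, n = 449; a·n₀/n = 262·86/449 = 50.1826; c·n₁/n = 47·363/449 = 37.9978
Stratum 3 (≥ Bachelor's): n₁ = 191, n₀ = 234, n = 425; a·n₀/n = 155·234/425 = 85.3412; c·n₁/n = 100·191/425 = 44.9412
RR_MH = (36.4595 + 50.1826 + 85.3412) / (16.7230 + 37.9978 + 44.9412) = 171.9833 / 99.6619 = 1.72567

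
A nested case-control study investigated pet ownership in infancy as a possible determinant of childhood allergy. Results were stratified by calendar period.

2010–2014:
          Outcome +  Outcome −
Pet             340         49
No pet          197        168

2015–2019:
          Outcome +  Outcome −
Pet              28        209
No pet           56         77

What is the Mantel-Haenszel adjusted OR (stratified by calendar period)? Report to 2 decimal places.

OR_MH = Σ(aᵢdᵢ/nᵢ) / Σ(bᵢcᵢ/nᵢ), where nᵢ is the stratum total.
Stratum 1 (2010–2014): n = 754; a·d/n = 340·168/754 = 75.7560; b·c/n = 49·197/754 = 12.8024
Stratum 2 (2015–2019): n = 370; a·d/n = 28·77/370 = 5.8270; b·c/n = 209·56/370 = 31.6324
OR_MH = (75.7560 + 5.8270) / (12.8024 + 31.6324) = 81.5830 / 44.4348 = 1.83601

1.84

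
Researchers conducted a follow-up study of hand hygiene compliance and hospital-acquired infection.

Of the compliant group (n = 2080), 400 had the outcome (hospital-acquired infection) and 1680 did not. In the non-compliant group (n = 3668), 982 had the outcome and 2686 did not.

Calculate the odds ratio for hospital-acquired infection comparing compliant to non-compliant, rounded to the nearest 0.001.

0.651

From the description: a = 400, b = 1680, c = 982, d = 2686.
OR = (a·d)/(b·c) = (400 × 2686) / (1680 × 982) = 1074400 / 1649760 = 0.65125
Exposure is associated with lower odds of hospital-acquired infection (OR = 0.65 < 1).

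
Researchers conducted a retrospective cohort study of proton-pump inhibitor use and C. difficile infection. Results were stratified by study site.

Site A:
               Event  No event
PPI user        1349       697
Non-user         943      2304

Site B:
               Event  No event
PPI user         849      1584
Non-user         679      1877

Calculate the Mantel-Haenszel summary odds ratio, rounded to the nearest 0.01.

OR_MH = Σ(aᵢdᵢ/nᵢ) / Σ(bᵢcᵢ/nᵢ), where nᵢ is the stratum total.
Stratum 1 (Site A): n = 5293; a·d/n = 1349·2304/5293 = 587.2088; b·c/n = 697·943/5293 = 124.1774
Stratum 2 (Site B): n = 4989; a·d/n = 849·1877/4989 = 319.4173; b·c/n = 1584·679/4989 = 215.5815
OR_MH = (587.2088 + 319.4173) / (124.1774 + 215.5815) = 906.6261 / 339.7589 = 2.66844

2.67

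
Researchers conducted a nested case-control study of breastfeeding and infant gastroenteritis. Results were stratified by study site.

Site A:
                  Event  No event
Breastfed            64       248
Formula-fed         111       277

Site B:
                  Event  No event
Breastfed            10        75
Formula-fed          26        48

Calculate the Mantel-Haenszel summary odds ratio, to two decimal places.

0.55

OR_MH = Σ(aᵢdᵢ/nᵢ) / Σ(bᵢcᵢ/nᵢ), where nᵢ is the stratum total.
Stratum 1 (Site A): n = 700; a·d/n = 64·277/700 = 25.3257; b·c/n = 248·111/700 = 39.3257
Stratum 2 (Site B): n = 159; a·d/n = 10·48/159 = 3.0189; b·c/n = 75·26/159 = 12.2642
OR_MH = (25.3257 + 3.0189) / (39.3257 + 12.2642) = 28.3446 / 51.5899 = 0.54942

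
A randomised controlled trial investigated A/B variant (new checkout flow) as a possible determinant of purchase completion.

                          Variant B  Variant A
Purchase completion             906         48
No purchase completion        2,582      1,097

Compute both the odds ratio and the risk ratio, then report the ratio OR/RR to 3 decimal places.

1.294

Reading the table with exposure as columns: a = 906 (Variant B, case), b = 2582 (Variant B, non-case), c = 48 (Variant A, case), d = 1097.
OR = (906·1097)/(2582·48) = 993882/123936 = 8.01932
Risk in exposed = 906/3488 = 0.25975; risk in unexposed = 48/1145 = 0.04192; RR = 6.19607
OR/RR = 8.01932 / 6.19607 = 1.29426
The outcome is not rare, so the OR lies further from 1 than the RR.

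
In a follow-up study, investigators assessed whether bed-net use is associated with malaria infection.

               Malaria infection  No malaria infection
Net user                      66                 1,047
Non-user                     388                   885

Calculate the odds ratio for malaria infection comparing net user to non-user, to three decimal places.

Cells: a = 66, b = 1047, c = 388, d = 885.
OR = (a·d)/(b·c) = (66 × 885) / (1047 × 388) = 58410 / 406236 = 0.14378
Exposure is associated with lower odds of malaria infection (OR = 0.14 < 1).

0.144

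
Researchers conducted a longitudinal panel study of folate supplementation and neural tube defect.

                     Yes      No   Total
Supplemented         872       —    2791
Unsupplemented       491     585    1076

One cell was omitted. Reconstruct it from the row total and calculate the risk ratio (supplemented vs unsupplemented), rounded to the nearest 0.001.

The missing cell is in the exposed row: 2791 − 872 = 1919.
So a = 872, b = 1919, c = 491, d = 585.
RR = [a/(a+b)] / [c/(c+d)] = (872/2791) / (491/1076) = 0.31243/0.45632 = 0.68468

0.685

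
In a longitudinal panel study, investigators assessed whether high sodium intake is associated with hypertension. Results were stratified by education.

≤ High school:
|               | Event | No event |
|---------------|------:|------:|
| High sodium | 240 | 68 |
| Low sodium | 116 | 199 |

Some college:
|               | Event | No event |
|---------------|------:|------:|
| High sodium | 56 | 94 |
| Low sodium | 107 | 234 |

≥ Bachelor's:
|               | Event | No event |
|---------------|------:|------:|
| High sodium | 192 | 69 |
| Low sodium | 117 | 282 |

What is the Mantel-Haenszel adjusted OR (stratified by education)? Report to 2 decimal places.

OR_MH = Σ(aᵢdᵢ/nᵢ) / Σ(bᵢcᵢ/nᵢ), where nᵢ is the stratum total.
Stratum 1 (≤ High school): n = 623; a·d/n = 240·199/623 = 76.6613; b·c/n = 68·116/623 = 12.6613
Stratum 2 (Some college): n = 491; a·d/n = 56·234/491 = 26.6884; b·c/n = 94·107/491 = 20.4847
Stratum 3 (≥ Bachelor's): n = 660; a·d/n = 192·282/660 = 82.0364; b·c/n = 69·117/660 = 12.2318
OR_MH = (76.6613 + 26.6884 + 82.0364) / (12.6613 + 20.4847 + 12.2318) = 185.3861 / 45.3779 = 4.08539

4.09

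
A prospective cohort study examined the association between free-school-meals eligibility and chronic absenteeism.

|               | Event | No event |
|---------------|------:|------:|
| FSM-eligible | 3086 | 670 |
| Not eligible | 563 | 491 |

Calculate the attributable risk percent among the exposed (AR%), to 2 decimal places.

Cells: a = 3086, b = 670, c = 563, d = 491.
Risk in exposed = 3086/3756 = 0.82162; risk in unexposed = 563/1054 = 0.53416.
RR = 0.82162/0.53416 = 1.53816
AR% = (RR − 1)/RR × 100 = (1.53816 − 1)/1.53816 × 100 = 34.9874%

34.99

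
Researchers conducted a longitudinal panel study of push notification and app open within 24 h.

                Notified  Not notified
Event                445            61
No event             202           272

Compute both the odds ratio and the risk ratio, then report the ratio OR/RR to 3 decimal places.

2.616

Reading the table with exposure as columns: a = 445 (Notified, case), b = 202 (Notified, non-case), c = 61 (Not notified, case), d = 272.
OR = (445·272)/(202·61) = 121040/12322 = 9.82308
Risk in exposed = 445/647 = 0.68779; risk in unexposed = 61/333 = 0.18318; RR = 3.75466
OR/RR = 9.82308 / 3.75466 = 2.61624
The outcome is not rare, so the OR lies further from 1 than the RR.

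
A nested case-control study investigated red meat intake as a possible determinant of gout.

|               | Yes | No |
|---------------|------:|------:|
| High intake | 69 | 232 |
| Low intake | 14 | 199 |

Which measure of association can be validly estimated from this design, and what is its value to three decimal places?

Cells: a = 69, b = 232, c = 14, d = 199.
This is a nested case-control study: participants were sampled on outcome status, so risks in the source population cannot be estimated directly — relative risk is not valid here. The odds ratio is the appropriate measure.
OR = (a·d)/(b·c) = (69 × 199) / (232 × 14) = 13731 / 3248 = 4.22752

4.228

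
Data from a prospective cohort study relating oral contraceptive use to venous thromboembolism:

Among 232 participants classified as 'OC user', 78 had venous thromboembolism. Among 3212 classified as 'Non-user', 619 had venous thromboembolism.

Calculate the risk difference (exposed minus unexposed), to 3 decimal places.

0.143

From the description: a = 78, b = 154, c = 619, d = 2593.
Risk in exposed = 78/232 = 0.336207; risk in unexposed = 619/3212 = 0.192715.
Risk difference = 0.336207 − 0.192715 = 0.143492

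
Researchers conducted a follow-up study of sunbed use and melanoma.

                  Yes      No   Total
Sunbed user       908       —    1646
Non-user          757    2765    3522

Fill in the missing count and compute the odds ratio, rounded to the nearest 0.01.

4.49

The missing cell is in the exposed row: 1646 − 908 = 738.
So a = 908, b = 738, c = 757, d = 2765.
OR = (a·d)/(b·c) = (908 × 2765) / (738 × 757) = 2510620 / 558666 = 4.49396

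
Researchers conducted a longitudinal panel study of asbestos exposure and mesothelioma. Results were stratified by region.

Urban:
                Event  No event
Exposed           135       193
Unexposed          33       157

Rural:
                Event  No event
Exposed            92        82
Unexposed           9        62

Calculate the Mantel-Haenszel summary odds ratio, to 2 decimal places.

OR_MH = Σ(aᵢdᵢ/nᵢ) / Σ(bᵢcᵢ/nᵢ), where nᵢ is the stratum total.
Stratum 1 (Urban): n = 518; a·d/n = 135·157/518 = 40.9170; b·c/n = 193·33/518 = 12.2954
Stratum 2 (Rural): n = 245; a·d/n = 92·62/245 = 23.2816; b·c/n = 82·9/245 = 3.0122
OR_MH = (40.9170 + 23.2816) / (12.2954 + 3.0122) = 64.1986 / 15.3076 = 4.19390

4.19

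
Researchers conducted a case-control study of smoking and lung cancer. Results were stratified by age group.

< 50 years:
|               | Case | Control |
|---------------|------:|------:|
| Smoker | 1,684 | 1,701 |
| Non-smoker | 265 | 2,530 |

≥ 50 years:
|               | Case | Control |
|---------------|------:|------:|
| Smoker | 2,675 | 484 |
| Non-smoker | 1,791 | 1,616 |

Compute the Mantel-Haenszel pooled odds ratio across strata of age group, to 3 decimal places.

6.576

OR_MH = Σ(aᵢdᵢ/nᵢ) / Σ(bᵢcᵢ/nᵢ), where nᵢ is the stratum total.
Stratum 1 (< 50 years): n = 6180; a·d/n = 1684·2530/6180 = 689.4045; b·c/n = 1701·265/6180 = 72.9393
Stratum 2 (≥ 50 years): n = 6566; a·d/n = 2675·1616/6566 = 658.3613; b·c/n = 484·1791/6566 = 132.0201
OR_MH = (689.4045 + 658.3613) / (72.9393 + 132.0201) = 1347.7658 / 204.9594 = 6.57577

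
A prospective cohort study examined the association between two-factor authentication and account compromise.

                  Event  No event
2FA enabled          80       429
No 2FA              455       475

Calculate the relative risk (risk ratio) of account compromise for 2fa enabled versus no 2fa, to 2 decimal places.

Cells: a = 80, b = 429, c = 455, d = 475.
Risk in exposed = 80/509 = 0.15717; risk in unexposed = 455/930 = 0.48925.
RR = 0.15717 / 0.48925 = 0.32125
The risk is 68% lower among the exposed than among the unexposed.

0.32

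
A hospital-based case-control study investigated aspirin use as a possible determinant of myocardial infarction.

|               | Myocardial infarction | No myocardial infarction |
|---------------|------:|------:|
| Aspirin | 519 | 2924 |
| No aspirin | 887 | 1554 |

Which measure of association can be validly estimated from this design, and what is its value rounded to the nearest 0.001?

Cells: a = 519, b = 2924, c = 887, d = 1554.
This is a hospital-based case-control study: participants were sampled on outcome status, so risks in the source population cannot be estimated directly — relative risk is not valid here. The odds ratio is the appropriate measure.
OR = (a·d)/(b·c) = (519 × 1554) / (2924 × 887) = 806526 / 2593588 = 0.31097

0.311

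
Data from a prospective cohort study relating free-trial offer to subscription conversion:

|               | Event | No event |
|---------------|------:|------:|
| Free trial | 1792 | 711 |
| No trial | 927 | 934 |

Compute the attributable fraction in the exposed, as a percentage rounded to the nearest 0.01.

30.42

Cells: a = 1792, b = 711, c = 927, d = 934.
Risk in exposed = 1792/2503 = 0.71594; risk in unexposed = 927/1861 = 0.49812.
RR = 0.71594/0.49812 = 1.43729
AR% = (RR − 1)/RR × 100 = (1.43729 − 1)/1.43729 × 100 = 30.4245%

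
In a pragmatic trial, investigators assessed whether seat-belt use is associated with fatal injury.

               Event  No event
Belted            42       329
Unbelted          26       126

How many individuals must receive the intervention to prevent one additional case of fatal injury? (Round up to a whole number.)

18

Risk in treated group = 42/371 = 0.11321; risk in control = 26/152 = 0.17105.
Absolute risk reduction = 0.17105 − 0.11321 = 0.05785
NNT = 1 / ARR = 1 / 0.05785 = 17.288 → round up → 18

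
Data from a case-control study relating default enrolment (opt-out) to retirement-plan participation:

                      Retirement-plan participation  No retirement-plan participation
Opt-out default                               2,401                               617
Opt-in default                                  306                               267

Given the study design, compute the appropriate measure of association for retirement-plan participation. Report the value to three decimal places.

Cells: a = 2401, b = 617, c = 306, d = 267.
This is a case-control study: participants were sampled on outcome status, so risks in the source population cannot be estimated directly — relative risk is not valid here. The odds ratio is the appropriate measure.
OR = (a·d)/(b·c) = (2401 × 267) / (617 × 306) = 641067 / 188802 = 3.39545

3.395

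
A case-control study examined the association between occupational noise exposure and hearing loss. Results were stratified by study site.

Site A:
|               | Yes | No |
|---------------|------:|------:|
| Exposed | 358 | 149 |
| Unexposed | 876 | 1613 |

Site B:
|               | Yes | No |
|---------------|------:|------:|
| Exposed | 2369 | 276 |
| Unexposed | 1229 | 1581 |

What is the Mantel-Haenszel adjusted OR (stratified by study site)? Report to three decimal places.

8.315

OR_MH = Σ(aᵢdᵢ/nᵢ) / Σ(bᵢcᵢ/nᵢ), where nᵢ is the stratum total.
Stratum 1 (Site A): n = 2996; a·d/n = 358·1613/2996 = 192.7417; b·c/n = 149·876/2996 = 43.5661
Stratum 2 (Site B): n = 5455; a·d/n = 2369·1581/5455 = 686.5974; b·c/n = 276·1229/5455 = 62.1822
OR_MH = (192.7417 + 686.5974) / (43.5661 + 62.1822) = 879.3391 / 105.7483 = 8.31540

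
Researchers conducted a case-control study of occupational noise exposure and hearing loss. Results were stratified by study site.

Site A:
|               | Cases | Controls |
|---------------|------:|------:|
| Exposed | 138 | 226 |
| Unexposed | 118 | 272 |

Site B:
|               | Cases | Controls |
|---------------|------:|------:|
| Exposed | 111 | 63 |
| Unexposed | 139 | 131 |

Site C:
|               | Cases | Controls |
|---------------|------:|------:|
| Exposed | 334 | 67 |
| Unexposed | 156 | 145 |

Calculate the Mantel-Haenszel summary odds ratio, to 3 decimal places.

2.165

OR_MH = Σ(aᵢdᵢ/nᵢ) / Σ(bᵢcᵢ/nᵢ), where nᵢ is the stratum total.
Stratum 1 (Site A): n = 754; a·d/n = 138·272/754 = 49.7825; b·c/n = 226·118/754 = 35.3687
Stratum 2 (Site B): n = 444; a·d/n = 111·131/444 = 32.7500; b·c/n = 63·139/444 = 19.7230
Stratum 3 (Site C): n = 702; a·d/n = 334·145/702 = 68.9886; b·c/n = 67·156/702 = 14.8889
OR_MH = (49.7825 + 32.7500 + 68.9886) / (35.3687 + 19.7230 + 14.8889) = 151.5211 / 69.9806 = 2.16519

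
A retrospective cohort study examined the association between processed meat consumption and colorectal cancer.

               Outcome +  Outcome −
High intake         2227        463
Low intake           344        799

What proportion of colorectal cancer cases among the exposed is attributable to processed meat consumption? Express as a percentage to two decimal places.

63.65

Cells: a = 2227, b = 463, c = 344, d = 799.
Risk in exposed = 2227/2690 = 0.82788; risk in unexposed = 344/1143 = 0.30096.
RR = 0.82788/0.30096 = 2.75078
AR% = (RR − 1)/RR × 100 = (2.75078 − 1)/2.75078 × 100 = 63.6467%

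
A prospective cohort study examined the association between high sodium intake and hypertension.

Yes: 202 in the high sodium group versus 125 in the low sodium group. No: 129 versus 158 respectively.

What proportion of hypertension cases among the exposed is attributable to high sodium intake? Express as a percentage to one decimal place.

From the description: a = 202, b = 129, c = 125, d = 158.
Risk in exposed = 202/331 = 0.61027; risk in unexposed = 125/283 = 0.44170.
RR = 0.61027/0.44170 = 1.38166
AR% = (RR − 1)/RR × 100 = (1.38166 − 1)/1.38166 × 100 = 27.6231%

27.6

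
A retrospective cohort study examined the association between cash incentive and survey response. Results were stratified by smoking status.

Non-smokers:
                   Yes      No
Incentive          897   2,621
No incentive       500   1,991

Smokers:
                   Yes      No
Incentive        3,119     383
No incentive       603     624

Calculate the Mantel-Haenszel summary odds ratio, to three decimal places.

OR_MH = Σ(aᵢdᵢ/nᵢ) / Σ(bᵢcᵢ/nᵢ), where nᵢ is the stratum total.
Stratum 1 (Non-smokers): n = 6009; a·d/n = 897·1991/6009 = 297.2087; b·c/n = 2621·500/6009 = 218.0895
Stratum 2 (Smokers): n = 4729; a·d/n = 3119·624/4729 = 411.5576; b·c/n = 383·603/4729 = 48.8368
OR_MH = (297.2087 + 411.5576) / (218.0895 + 48.8368) = 708.7663 / 266.9263 = 2.65529

2.655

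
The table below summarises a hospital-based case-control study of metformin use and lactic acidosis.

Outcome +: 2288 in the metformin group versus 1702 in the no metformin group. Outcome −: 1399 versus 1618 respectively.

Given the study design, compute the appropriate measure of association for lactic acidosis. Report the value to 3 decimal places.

1.555

From the description: a = 2288, b = 1399, c = 1702, d = 1618.
This is a hospital-based case-control study: participants were sampled on outcome status, so risks in the source population cannot be estimated directly — relative risk is not valid here. The odds ratio is the appropriate measure.
OR = (a·d)/(b·c) = (2288 × 1618) / (1399 × 1702) = 3701984 / 2381098 = 1.55474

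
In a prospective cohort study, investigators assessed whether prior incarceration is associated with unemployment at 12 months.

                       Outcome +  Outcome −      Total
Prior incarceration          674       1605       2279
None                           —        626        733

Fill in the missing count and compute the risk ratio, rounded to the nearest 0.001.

The missing cell is in the unexposed row: 733 − 626 = 107.
So a = 674, b = 1605, c = 107, d = 626.
RR = [a/(a+b)] / [c/(c+d)] = (674/2279) / (107/733) = 0.29574/0.14598 = 2.02598

2.026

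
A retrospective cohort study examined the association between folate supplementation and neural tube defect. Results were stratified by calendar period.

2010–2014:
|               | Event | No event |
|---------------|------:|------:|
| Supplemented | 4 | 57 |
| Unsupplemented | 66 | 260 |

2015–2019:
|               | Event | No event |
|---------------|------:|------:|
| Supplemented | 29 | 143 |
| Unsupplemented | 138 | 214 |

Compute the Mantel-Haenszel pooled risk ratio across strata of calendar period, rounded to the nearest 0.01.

0.41

RR_MH = Σ(aᵢ·n₀ᵢ/nᵢ) / Σ(cᵢ·n₁ᵢ/nᵢ), with n₁ᵢ = aᵢ+bᵢ (exposed), n₀ᵢ = cᵢ+dᵢ (unexposed), nᵢ = n₁ᵢ+n₀ᵢ.
Stratum 1 (2010–2014): n₁ = 61, n₀ = 326, n = 387; a·n₀/n = 4·326/387 = 3.3695; c·n₁/n = 66·61/387 = 10.4031
Stratum 2 (2015–2019): n₁ = 172, n₀ = 352, n = 524; a·n₀/n = 29·352/524 = 19.4809; c·n₁/n = 138·172/524 = 45.2977
RR_MH = (3.3695 + 19.4809) / (10.4031 + 45.2977) = 22.8504 / 55.7008 = 0.41024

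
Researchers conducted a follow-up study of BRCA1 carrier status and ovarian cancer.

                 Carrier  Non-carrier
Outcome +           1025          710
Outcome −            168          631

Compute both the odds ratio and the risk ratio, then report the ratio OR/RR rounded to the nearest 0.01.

3.34

Reading the table with exposure as columns: a = 1025 (Carrier, case), b = 168 (Carrier, non-case), c = 710 (Non-carrier, case), d = 631.
OR = (1025·631)/(168·710) = 646775/119280 = 5.42233
Risk in exposed = 1025/1193 = 0.85918; risk in unexposed = 710/1341 = 0.52946; RR = 1.62276
OR/RR = 5.42233 / 1.62276 = 3.34143
The outcome is not rare, so the OR lies further from 1 than the RR.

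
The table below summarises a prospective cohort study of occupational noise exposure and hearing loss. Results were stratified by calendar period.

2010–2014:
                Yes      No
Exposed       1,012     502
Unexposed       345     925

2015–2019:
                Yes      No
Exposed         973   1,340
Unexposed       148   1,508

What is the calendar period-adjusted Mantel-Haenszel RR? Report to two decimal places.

RR_MH = Σ(aᵢ·n₀ᵢ/nᵢ) / Σ(cᵢ·n₁ᵢ/nᵢ), with n₁ᵢ = aᵢ+bᵢ (exposed), n₀ᵢ = cᵢ+dᵢ (unexposed), nᵢ = n₁ᵢ+n₀ᵢ.
Stratum 1 (2010–2014): n₁ = 1514, n₀ = 1270, n = 2784; a·n₀/n = 1012·1270/2784 = 461.6523; c·n₁/n = 345·1514/2784 = 187.6185
Stratum 2 (2015–2019): n₁ = 2313, n₀ = 1656, n = 3969; a·n₀/n = 973·1656/3969 = 405.9683; c·n₁/n = 148·2313/3969 = 86.2494
RR_MH = (461.6523 + 405.9683) / (187.6185 + 86.2494) = 867.6206 / 273.8680 = 3.16802

3.17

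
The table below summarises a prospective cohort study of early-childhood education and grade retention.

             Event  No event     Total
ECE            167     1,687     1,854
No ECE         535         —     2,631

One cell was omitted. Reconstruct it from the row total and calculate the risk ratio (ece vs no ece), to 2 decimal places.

0.44

The missing cell is in the unexposed row: 2631 − 535 = 2096.
So a = 167, b = 1687, c = 535, d = 2096.
RR = [a/(a+b)] / [c/(c+d)] = (167/1854) / (535/2631) = 0.09008/0.20334 = 0.44297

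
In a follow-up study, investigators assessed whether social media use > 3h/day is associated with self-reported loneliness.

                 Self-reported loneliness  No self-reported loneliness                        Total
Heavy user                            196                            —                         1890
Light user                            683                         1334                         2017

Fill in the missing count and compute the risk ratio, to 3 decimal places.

The missing cell is in the exposed row: 1890 − 196 = 1694.
So a = 196, b = 1694, c = 683, d = 1334.
RR = [a/(a+b)] / [c/(c+d)] = (196/1890) / (683/2017) = 0.10370/0.33862 = 0.30625

0.306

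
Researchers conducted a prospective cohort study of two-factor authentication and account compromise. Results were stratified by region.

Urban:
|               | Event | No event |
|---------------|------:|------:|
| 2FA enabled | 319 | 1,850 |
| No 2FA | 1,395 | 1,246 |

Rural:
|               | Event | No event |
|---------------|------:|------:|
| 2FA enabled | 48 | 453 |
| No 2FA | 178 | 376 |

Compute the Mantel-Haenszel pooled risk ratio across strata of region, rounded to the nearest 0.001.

RR_MH = Σ(aᵢ·n₀ᵢ/nᵢ) / Σ(cᵢ·n₁ᵢ/nᵢ), with n₁ᵢ = aᵢ+bᵢ (exposed), n₀ᵢ = cᵢ+dᵢ (unexposed), nᵢ = n₁ᵢ+n₀ᵢ.
Stratum 1 (Urban): n₁ = 2169, n₀ = 2641, n = 4810; a·n₀/n = 319·2641/4810 = 175.1516; c·n₁/n = 1395·2169/4810 = 629.0551
Stratum 2 (Rural): n₁ = 501, n₀ = 554, n = 1055; a·n₀/n = 48·554/1055 = 25.2057; c·n₁/n = 178·501/1055 = 84.5289
RR_MH = (175.1516 + 25.2057) / (629.0551 + 84.5289) = 200.3572 / 713.5840 = 0.28078

0.281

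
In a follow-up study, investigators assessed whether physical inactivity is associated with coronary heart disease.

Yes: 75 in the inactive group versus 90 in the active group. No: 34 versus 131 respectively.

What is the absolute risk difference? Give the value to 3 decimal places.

From the description: a = 75, b = 34, c = 90, d = 131.
Risk in exposed = 75/109 = 0.688073; risk in unexposed = 90/221 = 0.407240.
Risk difference = 0.688073 − 0.407240 = 0.280834

0.281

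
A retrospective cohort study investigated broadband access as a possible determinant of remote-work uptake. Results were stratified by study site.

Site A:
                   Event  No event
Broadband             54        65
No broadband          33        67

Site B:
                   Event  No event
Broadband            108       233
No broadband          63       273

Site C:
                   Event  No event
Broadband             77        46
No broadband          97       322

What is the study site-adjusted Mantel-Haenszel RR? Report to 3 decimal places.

RR_MH = Σ(aᵢ·n₀ᵢ/nᵢ) / Σ(cᵢ·n₁ᵢ/nᵢ), with n₁ᵢ = aᵢ+bᵢ (exposed), n₀ᵢ = cᵢ+dᵢ (unexposed), nᵢ = n₁ᵢ+n₀ᵢ.
Stratum 1 (Site A): n₁ = 119, n₀ = 100, n = 219; a·n₀/n = 54·100/219 = 24.6575; c·n₁/n = 33·119/219 = 17.9315
Stratum 2 (Site B): n₁ = 341, n₀ = 336, n = 677; a·n₀/n = 108·336/677 = 53.6012; c·n₁/n = 63·341/677 = 31.7326
Stratum 3 (Site C): n₁ = 123, n₀ = 419, n = 542; a·n₀/n = 77·419/542 = 59.5258; c·n₁/n = 97·123/542 = 22.0129
RR_MH = (24.6575 + 53.6012 + 59.5258) / (17.9315 + 31.7326 + 22.0129) = 137.7845 / 71.6771 = 1.92230

1.922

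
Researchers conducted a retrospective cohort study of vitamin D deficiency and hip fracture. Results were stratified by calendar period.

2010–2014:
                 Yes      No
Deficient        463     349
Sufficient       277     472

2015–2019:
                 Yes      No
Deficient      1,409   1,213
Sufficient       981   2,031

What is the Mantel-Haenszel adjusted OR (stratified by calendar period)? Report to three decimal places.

OR_MH = Σ(aᵢdᵢ/nᵢ) / Σ(bᵢcᵢ/nᵢ), where nᵢ is the stratum total.
Stratum 1 (2010–2014): n = 1561; a·d/n = 463·472/1561 = 139.9974; b·c/n = 349·277/1561 = 61.9302
Stratum 2 (2015–2019): n = 5634; a·d/n = 1409·2031/5634 = 507.9302; b·c/n = 1213·981/5634 = 211.2093
OR_MH = (139.9974 + 507.9302) / (61.9302 + 211.2093) = 647.9277 / 273.1394 = 2.37215

2.372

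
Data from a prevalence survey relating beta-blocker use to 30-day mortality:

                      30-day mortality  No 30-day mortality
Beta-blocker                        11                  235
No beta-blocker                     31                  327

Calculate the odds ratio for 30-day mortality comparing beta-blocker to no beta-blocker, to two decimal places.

Cells: a = 11, b = 235, c = 31, d = 327.
OR = (a·d)/(b·c) = (11 × 327) / (235 × 31) = 3597 / 7285 = 0.49375
Exposure is associated with lower odds of 30-day mortality (OR = 0.49 < 1).

0.49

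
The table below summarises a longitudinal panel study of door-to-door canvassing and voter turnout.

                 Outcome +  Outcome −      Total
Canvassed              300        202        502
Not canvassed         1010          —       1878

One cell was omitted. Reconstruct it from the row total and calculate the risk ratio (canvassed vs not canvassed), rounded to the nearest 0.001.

The missing cell is in the unexposed row: 1878 − 1010 = 868.
So a = 300, b = 202, c = 1010, d = 868.
RR = [a/(a+b)] / [c/(c+d)] = (300/502) / (1010/1878) = 0.59761/0.53781 = 1.11120

1.111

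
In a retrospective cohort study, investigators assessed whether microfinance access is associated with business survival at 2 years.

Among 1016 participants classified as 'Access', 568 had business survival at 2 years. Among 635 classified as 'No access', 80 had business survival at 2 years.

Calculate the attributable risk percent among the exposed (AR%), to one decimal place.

From the description: a = 568, b = 448, c = 80, d = 555.
Risk in exposed = 568/1016 = 0.55906; risk in unexposed = 80/635 = 0.12598.
RR = 0.55906/0.12598 = 4.43750
AR% = (RR − 1)/RR × 100 = (4.43750 − 1)/4.43750 × 100 = 77.4648%

77.5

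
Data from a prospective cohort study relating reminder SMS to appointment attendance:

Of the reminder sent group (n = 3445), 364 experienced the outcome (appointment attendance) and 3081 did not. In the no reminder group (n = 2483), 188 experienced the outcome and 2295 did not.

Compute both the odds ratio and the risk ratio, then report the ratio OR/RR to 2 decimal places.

1.03

From the description: a = 364, b = 3081, c = 188, d = 2295.
OR = (364·2295)/(3081·188) = 835380/579228 = 1.44223
Risk in exposed = 364/3445 = 0.10566; risk in unexposed = 188/2483 = 0.07571; RR = 1.39550
OR/RR = 1.44223 / 1.39550 = 1.03348
The outcome is not rare, so the OR lies further from 1 than the RR.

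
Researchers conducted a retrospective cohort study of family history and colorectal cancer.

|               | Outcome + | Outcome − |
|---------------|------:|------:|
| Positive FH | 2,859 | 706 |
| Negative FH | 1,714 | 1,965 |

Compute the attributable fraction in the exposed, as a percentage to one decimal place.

Cells: a = 2859, b = 706, c = 1714, d = 1965.
Risk in exposed = 2859/3565 = 0.80196; risk in unexposed = 1714/3679 = 0.46589.
RR = 0.80196/0.46589 = 1.72137
AR% = (RR − 1)/RR × 100 = (1.72137 − 1)/1.72137 × 100 = 41.9067%

41.9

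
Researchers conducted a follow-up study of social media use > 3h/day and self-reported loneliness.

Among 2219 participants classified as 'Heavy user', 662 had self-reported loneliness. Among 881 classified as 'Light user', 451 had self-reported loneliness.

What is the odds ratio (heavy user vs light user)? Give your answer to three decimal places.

0.405

From the description: a = 662, b = 1557, c = 451, d = 430.
OR = (a·d)/(b·c) = (662 × 430) / (1557 × 451) = 284660 / 702207 = 0.40538
Exposure is associated with lower odds of self-reported loneliness (OR = 0.41 < 1).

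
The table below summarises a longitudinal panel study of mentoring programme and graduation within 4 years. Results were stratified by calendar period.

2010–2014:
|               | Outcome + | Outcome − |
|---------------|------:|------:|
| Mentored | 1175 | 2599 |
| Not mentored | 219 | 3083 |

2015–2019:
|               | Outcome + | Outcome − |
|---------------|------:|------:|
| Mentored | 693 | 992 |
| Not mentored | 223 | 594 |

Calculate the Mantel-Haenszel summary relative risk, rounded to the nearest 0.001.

RR_MH = Σ(aᵢ·n₀ᵢ/nᵢ) / Σ(cᵢ·n₁ᵢ/nᵢ), with n₁ᵢ = aᵢ+bᵢ (exposed), n₀ᵢ = cᵢ+dᵢ (unexposed), nᵢ = n₁ᵢ+n₀ᵢ.
Stratum 1 (2010–2014): n₁ = 3774, n₀ = 3302, n = 7076; a·n₀/n = 1175·3302/7076 = 548.3112; c·n₁/n = 219·3774/7076 = 116.8041
Stratum 2 (2015–2019): n₁ = 1685, n₀ = 817, n = 2502; a·n₀/n = 693·817/2502 = 226.2914; c·n₁/n = 223·1685/2502 = 150.1819
RR_MH = (548.3112 + 226.2914) / (116.8041 + 150.1819) = 774.6026 / 266.9860 = 2.90129

2.901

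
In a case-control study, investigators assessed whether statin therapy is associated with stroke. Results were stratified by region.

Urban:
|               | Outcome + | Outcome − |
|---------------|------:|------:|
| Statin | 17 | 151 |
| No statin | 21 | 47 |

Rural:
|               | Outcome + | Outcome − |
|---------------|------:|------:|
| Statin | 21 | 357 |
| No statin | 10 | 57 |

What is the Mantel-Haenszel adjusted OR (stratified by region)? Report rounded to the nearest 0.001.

0.283

OR_MH = Σ(aᵢdᵢ/nᵢ) / Σ(bᵢcᵢ/nᵢ), where nᵢ is the stratum total.
Stratum 1 (Urban): n = 236; a·d/n = 17·47/236 = 3.3856; b·c/n = 151·21/236 = 13.4364
Stratum 2 (Rural): n = 445; a·d/n = 21·57/445 = 2.6899; b·c/n = 357·10/445 = 8.0225
OR_MH = (3.3856 + 2.6899) / (13.4364 + 8.0225) = 6.0755 / 21.4589 = 0.28312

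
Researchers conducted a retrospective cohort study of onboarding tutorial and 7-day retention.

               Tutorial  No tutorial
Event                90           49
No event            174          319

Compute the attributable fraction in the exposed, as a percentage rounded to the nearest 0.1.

60.9

Reading the table with exposure as columns: a = 90 (Tutorial, case), b = 174 (Tutorial, non-case), c = 49 (No tutorial, case), d = 319.
Risk in exposed = 90/264 = 0.34091; risk in unexposed = 49/368 = 0.13315.
RR = 0.34091/0.13315 = 2.56030
AR% = (RR − 1)/RR × 100 = (2.56030 − 1)/2.56030 × 100 = 60.9420%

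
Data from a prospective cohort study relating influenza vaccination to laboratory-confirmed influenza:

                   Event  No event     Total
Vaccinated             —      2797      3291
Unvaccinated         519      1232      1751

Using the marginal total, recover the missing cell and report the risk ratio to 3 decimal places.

The missing cell is in the exposed row: 3291 − 2797 = 494.
So a = 494, b = 2797, c = 519, d = 1232.
RR = [a/(a+b)] / [c/(c+d)] = (494/3291) / (519/1751) = 0.15011/0.29640 = 0.50643

0.506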